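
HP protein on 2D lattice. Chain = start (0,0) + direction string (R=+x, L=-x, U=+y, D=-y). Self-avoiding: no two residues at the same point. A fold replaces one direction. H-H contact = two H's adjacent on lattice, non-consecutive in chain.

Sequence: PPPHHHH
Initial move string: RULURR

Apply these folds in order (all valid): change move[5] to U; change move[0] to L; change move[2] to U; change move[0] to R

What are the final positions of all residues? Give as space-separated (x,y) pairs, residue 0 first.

Initial moves: RULURR
Fold: move[5]->U => RULURU (positions: [(0, 0), (1, 0), (1, 1), (0, 1), (0, 2), (1, 2), (1, 3)])
Fold: move[0]->L => LULURU (positions: [(0, 0), (-1, 0), (-1, 1), (-2, 1), (-2, 2), (-1, 2), (-1, 3)])
Fold: move[2]->U => LUUURU (positions: [(0, 0), (-1, 0), (-1, 1), (-1, 2), (-1, 3), (0, 3), (0, 4)])
Fold: move[0]->R => RUUURU (positions: [(0, 0), (1, 0), (1, 1), (1, 2), (1, 3), (2, 3), (2, 4)])

Answer: (0,0) (1,0) (1,1) (1,2) (1,3) (2,3) (2,4)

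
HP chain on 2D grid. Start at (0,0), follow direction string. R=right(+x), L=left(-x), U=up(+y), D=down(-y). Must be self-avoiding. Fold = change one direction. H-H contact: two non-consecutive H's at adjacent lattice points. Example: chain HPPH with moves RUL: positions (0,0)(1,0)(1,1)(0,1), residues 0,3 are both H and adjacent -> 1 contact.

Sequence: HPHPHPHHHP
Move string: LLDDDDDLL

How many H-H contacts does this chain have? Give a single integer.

Answer: 0

Derivation:
Positions: [(0, 0), (-1, 0), (-2, 0), (-2, -1), (-2, -2), (-2, -3), (-2, -4), (-2, -5), (-3, -5), (-4, -5)]
No H-H contacts found.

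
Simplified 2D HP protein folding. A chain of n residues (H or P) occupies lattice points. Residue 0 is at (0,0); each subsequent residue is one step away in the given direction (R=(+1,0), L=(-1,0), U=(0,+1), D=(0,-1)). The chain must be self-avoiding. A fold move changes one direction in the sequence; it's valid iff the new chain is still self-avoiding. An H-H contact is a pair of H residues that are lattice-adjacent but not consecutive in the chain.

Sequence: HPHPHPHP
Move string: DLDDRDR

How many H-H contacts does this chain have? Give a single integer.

Positions: [(0, 0), (0, -1), (-1, -1), (-1, -2), (-1, -3), (0, -3), (0, -4), (1, -4)]
No H-H contacts found.

Answer: 0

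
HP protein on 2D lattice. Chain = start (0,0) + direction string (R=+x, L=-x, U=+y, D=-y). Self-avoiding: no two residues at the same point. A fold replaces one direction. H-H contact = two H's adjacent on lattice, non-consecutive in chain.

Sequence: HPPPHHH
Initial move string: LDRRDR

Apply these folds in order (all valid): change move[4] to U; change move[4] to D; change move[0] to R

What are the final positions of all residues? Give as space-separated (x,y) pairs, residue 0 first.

Answer: (0,0) (1,0) (1,-1) (2,-1) (3,-1) (3,-2) (4,-2)

Derivation:
Initial moves: LDRRDR
Fold: move[4]->U => LDRRUR (positions: [(0, 0), (-1, 0), (-1, -1), (0, -1), (1, -1), (1, 0), (2, 0)])
Fold: move[4]->D => LDRRDR (positions: [(0, 0), (-1, 0), (-1, -1), (0, -1), (1, -1), (1, -2), (2, -2)])
Fold: move[0]->R => RDRRDR (positions: [(0, 0), (1, 0), (1, -1), (2, -1), (3, -1), (3, -2), (4, -2)])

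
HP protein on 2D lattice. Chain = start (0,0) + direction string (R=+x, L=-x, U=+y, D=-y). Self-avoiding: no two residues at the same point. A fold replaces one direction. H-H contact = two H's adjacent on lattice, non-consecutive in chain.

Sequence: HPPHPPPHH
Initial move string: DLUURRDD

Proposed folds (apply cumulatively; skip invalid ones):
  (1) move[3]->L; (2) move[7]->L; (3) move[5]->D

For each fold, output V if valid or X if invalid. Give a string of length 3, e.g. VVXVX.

Initial: DLUURRDD -> [(0, 0), (0, -1), (-1, -1), (-1, 0), (-1, 1), (0, 1), (1, 1), (1, 0), (1, -1)]
Fold 1: move[3]->L => DLULRRDD INVALID (collision), skipped
Fold 2: move[7]->L => DLUURRDL INVALID (collision), skipped
Fold 3: move[5]->D => DLUURDDD INVALID (collision), skipped

Answer: XXX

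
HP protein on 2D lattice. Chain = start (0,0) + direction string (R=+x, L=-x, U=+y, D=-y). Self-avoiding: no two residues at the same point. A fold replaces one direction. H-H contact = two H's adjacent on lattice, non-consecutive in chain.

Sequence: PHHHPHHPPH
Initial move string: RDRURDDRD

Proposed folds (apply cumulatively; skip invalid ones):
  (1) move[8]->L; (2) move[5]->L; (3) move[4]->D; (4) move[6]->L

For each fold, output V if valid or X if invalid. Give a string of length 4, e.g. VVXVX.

Answer: XXXX

Derivation:
Initial: RDRURDDRD -> [(0, 0), (1, 0), (1, -1), (2, -1), (2, 0), (3, 0), (3, -1), (3, -2), (4, -2), (4, -3)]
Fold 1: move[8]->L => RDRURDDRL INVALID (collision), skipped
Fold 2: move[5]->L => RDRURLDRD INVALID (collision), skipped
Fold 3: move[4]->D => RDRUDDDRD INVALID (collision), skipped
Fold 4: move[6]->L => RDRURDLRD INVALID (collision), skipped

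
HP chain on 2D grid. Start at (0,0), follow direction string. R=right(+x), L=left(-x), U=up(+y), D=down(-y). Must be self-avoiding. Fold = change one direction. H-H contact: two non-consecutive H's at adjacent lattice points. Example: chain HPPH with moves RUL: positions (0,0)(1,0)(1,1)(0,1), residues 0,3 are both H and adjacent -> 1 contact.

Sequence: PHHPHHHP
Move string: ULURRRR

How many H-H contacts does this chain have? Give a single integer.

Positions: [(0, 0), (0, 1), (-1, 1), (-1, 2), (0, 2), (1, 2), (2, 2), (3, 2)]
H-H contact: residue 1 @(0,1) - residue 4 @(0, 2)

Answer: 1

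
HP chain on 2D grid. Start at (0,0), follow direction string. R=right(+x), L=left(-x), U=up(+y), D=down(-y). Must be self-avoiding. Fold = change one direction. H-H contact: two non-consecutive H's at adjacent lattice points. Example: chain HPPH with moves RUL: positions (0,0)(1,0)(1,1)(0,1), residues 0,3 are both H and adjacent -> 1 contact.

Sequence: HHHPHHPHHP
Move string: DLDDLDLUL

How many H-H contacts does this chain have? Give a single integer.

Answer: 1

Derivation:
Positions: [(0, 0), (0, -1), (-1, -1), (-1, -2), (-1, -3), (-2, -3), (-2, -4), (-3, -4), (-3, -3), (-4, -3)]
H-H contact: residue 5 @(-2,-3) - residue 8 @(-3, -3)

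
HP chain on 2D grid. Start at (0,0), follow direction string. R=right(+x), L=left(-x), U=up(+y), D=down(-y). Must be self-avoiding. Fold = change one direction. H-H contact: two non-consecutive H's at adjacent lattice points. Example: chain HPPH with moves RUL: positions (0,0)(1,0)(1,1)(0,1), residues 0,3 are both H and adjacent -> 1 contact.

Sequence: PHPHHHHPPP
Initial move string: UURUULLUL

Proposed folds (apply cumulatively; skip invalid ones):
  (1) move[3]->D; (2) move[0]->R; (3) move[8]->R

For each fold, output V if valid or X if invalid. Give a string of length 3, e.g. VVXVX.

Initial: UURUULLUL -> [(0, 0), (0, 1), (0, 2), (1, 2), (1, 3), (1, 4), (0, 4), (-1, 4), (-1, 5), (-2, 5)]
Fold 1: move[3]->D => UURDULLUL INVALID (collision), skipped
Fold 2: move[0]->R => RURUULLUL VALID
Fold 3: move[8]->R => RURUULLUR VALID

Answer: XVV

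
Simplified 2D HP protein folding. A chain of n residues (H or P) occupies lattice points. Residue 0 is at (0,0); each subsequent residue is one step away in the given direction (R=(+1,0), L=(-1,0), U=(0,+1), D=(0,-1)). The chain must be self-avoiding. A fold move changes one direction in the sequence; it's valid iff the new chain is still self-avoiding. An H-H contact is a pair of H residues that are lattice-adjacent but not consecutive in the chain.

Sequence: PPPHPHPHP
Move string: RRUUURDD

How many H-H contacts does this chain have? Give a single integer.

Answer: 0

Derivation:
Positions: [(0, 0), (1, 0), (2, 0), (2, 1), (2, 2), (2, 3), (3, 3), (3, 2), (3, 1)]
No H-H contacts found.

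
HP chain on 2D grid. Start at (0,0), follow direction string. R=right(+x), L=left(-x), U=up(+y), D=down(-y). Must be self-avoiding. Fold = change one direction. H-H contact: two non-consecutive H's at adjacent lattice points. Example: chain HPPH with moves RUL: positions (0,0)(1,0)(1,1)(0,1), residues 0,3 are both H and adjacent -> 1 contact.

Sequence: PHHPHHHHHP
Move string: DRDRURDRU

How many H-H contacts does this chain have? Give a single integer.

Answer: 2

Derivation:
Positions: [(0, 0), (0, -1), (1, -1), (1, -2), (2, -2), (2, -1), (3, -1), (3, -2), (4, -2), (4, -1)]
H-H contact: residue 2 @(1,-1) - residue 5 @(2, -1)
H-H contact: residue 4 @(2,-2) - residue 7 @(3, -2)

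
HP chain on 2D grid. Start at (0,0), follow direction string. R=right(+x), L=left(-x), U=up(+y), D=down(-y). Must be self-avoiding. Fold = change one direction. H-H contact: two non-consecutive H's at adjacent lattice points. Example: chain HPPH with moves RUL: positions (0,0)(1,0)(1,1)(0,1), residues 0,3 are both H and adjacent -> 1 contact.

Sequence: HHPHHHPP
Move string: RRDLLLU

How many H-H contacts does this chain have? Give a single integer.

Positions: [(0, 0), (1, 0), (2, 0), (2, -1), (1, -1), (0, -1), (-1, -1), (-1, 0)]
H-H contact: residue 0 @(0,0) - residue 5 @(0, -1)
H-H contact: residue 1 @(1,0) - residue 4 @(1, -1)

Answer: 2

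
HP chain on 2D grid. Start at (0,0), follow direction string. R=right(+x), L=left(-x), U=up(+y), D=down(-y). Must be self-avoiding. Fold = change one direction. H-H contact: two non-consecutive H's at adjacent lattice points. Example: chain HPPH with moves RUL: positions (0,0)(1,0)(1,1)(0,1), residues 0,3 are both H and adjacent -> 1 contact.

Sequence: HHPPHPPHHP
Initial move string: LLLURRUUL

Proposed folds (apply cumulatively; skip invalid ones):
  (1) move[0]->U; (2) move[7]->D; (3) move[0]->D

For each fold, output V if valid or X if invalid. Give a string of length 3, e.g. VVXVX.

Initial: LLLURRUUL -> [(0, 0), (-1, 0), (-2, 0), (-3, 0), (-3, 1), (-2, 1), (-1, 1), (-1, 2), (-1, 3), (-2, 3)]
Fold 1: move[0]->U => ULLURRUUL VALID
Fold 2: move[7]->D => ULLURRUDL INVALID (collision), skipped
Fold 3: move[0]->D => DLLURRUUL INVALID (collision), skipped

Answer: VXX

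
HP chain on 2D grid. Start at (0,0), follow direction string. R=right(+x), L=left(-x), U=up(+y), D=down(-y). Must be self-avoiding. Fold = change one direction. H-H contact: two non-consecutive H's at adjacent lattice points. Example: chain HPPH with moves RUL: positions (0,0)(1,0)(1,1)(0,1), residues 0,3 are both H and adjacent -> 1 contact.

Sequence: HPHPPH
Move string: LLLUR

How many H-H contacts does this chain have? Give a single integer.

Answer: 1

Derivation:
Positions: [(0, 0), (-1, 0), (-2, 0), (-3, 0), (-3, 1), (-2, 1)]
H-H contact: residue 2 @(-2,0) - residue 5 @(-2, 1)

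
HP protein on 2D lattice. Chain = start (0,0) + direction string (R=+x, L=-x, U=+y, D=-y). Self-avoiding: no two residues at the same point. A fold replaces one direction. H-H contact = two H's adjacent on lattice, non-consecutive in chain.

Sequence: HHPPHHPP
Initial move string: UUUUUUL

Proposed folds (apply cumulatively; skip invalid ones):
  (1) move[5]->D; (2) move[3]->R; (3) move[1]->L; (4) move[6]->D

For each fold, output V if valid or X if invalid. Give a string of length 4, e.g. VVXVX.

Answer: XVVX

Derivation:
Initial: UUUUUUL -> [(0, 0), (0, 1), (0, 2), (0, 3), (0, 4), (0, 5), (0, 6), (-1, 6)]
Fold 1: move[5]->D => UUUUUDL INVALID (collision), skipped
Fold 2: move[3]->R => UUURUUL VALID
Fold 3: move[1]->L => ULURUUL VALID
Fold 4: move[6]->D => ULURUUD INVALID (collision), skipped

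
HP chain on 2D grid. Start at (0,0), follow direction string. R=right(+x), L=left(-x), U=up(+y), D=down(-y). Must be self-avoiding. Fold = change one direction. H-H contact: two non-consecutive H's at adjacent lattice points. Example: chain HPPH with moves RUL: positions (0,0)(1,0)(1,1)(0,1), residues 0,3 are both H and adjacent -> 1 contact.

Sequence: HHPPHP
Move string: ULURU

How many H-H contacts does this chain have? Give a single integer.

Positions: [(0, 0), (0, 1), (-1, 1), (-1, 2), (0, 2), (0, 3)]
H-H contact: residue 1 @(0,1) - residue 4 @(0, 2)

Answer: 1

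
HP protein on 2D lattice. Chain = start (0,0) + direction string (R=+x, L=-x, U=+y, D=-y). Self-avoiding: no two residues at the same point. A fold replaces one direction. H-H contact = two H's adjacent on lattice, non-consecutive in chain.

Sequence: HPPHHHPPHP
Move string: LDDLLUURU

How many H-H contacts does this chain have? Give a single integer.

Answer: 0

Derivation:
Positions: [(0, 0), (-1, 0), (-1, -1), (-1, -2), (-2, -2), (-3, -2), (-3, -1), (-3, 0), (-2, 0), (-2, 1)]
No H-H contacts found.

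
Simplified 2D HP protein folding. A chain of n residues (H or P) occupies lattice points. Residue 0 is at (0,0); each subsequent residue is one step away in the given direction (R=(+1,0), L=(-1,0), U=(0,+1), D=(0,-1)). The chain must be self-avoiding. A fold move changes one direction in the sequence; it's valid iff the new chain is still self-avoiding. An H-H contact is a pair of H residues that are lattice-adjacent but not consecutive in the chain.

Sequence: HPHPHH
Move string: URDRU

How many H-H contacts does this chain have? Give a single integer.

Answer: 1

Derivation:
Positions: [(0, 0), (0, 1), (1, 1), (1, 0), (2, 0), (2, 1)]
H-H contact: residue 2 @(1,1) - residue 5 @(2, 1)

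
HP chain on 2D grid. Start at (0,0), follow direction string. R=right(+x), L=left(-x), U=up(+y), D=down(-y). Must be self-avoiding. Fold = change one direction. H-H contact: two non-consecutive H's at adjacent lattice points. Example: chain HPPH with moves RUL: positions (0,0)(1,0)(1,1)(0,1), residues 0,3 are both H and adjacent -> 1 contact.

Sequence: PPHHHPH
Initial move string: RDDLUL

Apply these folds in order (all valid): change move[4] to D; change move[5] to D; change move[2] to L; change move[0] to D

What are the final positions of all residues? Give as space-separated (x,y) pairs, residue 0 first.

Initial moves: RDDLUL
Fold: move[4]->D => RDDLDL (positions: [(0, 0), (1, 0), (1, -1), (1, -2), (0, -2), (0, -3), (-1, -3)])
Fold: move[5]->D => RDDLDD (positions: [(0, 0), (1, 0), (1, -1), (1, -2), (0, -2), (0, -3), (0, -4)])
Fold: move[2]->L => RDLLDD (positions: [(0, 0), (1, 0), (1, -1), (0, -1), (-1, -1), (-1, -2), (-1, -3)])
Fold: move[0]->D => DDLLDD (positions: [(0, 0), (0, -1), (0, -2), (-1, -2), (-2, -2), (-2, -3), (-2, -4)])

Answer: (0,0) (0,-1) (0,-2) (-1,-2) (-2,-2) (-2,-3) (-2,-4)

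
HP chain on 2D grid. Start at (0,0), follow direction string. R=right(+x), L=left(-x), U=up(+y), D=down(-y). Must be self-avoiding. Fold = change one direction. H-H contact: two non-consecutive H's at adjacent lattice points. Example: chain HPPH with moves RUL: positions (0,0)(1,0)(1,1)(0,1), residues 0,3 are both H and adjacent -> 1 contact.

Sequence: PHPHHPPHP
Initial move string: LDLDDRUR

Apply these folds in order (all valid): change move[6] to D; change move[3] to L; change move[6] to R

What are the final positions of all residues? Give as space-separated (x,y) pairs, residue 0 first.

Answer: (0,0) (-1,0) (-1,-1) (-2,-1) (-3,-1) (-3,-2) (-2,-2) (-1,-2) (0,-2)

Derivation:
Initial moves: LDLDDRUR
Fold: move[6]->D => LDLDDRDR (positions: [(0, 0), (-1, 0), (-1, -1), (-2, -1), (-2, -2), (-2, -3), (-1, -3), (-1, -4), (0, -4)])
Fold: move[3]->L => LDLLDRDR (positions: [(0, 0), (-1, 0), (-1, -1), (-2, -1), (-3, -1), (-3, -2), (-2, -2), (-2, -3), (-1, -3)])
Fold: move[6]->R => LDLLDRRR (positions: [(0, 0), (-1, 0), (-1, -1), (-2, -1), (-3, -1), (-3, -2), (-2, -2), (-1, -2), (0, -2)])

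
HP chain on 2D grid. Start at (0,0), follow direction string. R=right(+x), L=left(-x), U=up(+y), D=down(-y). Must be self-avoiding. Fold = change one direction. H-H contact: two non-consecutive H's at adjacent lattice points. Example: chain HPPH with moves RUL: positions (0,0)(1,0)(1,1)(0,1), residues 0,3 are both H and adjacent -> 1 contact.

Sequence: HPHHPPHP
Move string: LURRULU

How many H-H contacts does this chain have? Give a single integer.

Positions: [(0, 0), (-1, 0), (-1, 1), (0, 1), (1, 1), (1, 2), (0, 2), (0, 3)]
H-H contact: residue 0 @(0,0) - residue 3 @(0, 1)
H-H contact: residue 3 @(0,1) - residue 6 @(0, 2)

Answer: 2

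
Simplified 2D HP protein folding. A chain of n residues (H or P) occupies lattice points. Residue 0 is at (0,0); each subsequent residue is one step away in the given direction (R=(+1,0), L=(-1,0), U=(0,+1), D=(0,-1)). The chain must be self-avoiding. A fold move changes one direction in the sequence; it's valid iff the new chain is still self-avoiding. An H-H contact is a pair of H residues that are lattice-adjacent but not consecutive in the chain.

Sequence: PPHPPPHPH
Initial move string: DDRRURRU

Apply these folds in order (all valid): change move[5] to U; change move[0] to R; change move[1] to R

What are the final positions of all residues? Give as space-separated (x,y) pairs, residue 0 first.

Initial moves: DDRRURRU
Fold: move[5]->U => DDRRUURU (positions: [(0, 0), (0, -1), (0, -2), (1, -2), (2, -2), (2, -1), (2, 0), (3, 0), (3, 1)])
Fold: move[0]->R => RDRRUURU (positions: [(0, 0), (1, 0), (1, -1), (2, -1), (3, -1), (3, 0), (3, 1), (4, 1), (4, 2)])
Fold: move[1]->R => RRRRUURU (positions: [(0, 0), (1, 0), (2, 0), (3, 0), (4, 0), (4, 1), (4, 2), (5, 2), (5, 3)])

Answer: (0,0) (1,0) (2,0) (3,0) (4,0) (4,1) (4,2) (5,2) (5,3)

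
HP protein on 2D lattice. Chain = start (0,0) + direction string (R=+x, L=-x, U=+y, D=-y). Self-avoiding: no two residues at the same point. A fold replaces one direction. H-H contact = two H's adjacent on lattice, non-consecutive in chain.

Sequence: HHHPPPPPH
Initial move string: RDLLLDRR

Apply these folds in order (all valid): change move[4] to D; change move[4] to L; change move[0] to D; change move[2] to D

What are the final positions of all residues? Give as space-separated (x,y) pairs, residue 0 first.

Initial moves: RDLLLDRR
Fold: move[4]->D => RDLLDDRR (positions: [(0, 0), (1, 0), (1, -1), (0, -1), (-1, -1), (-1, -2), (-1, -3), (0, -3), (1, -3)])
Fold: move[4]->L => RDLLLDRR (positions: [(0, 0), (1, 0), (1, -1), (0, -1), (-1, -1), (-2, -1), (-2, -2), (-1, -2), (0, -2)])
Fold: move[0]->D => DDLLLDRR (positions: [(0, 0), (0, -1), (0, -2), (-1, -2), (-2, -2), (-3, -2), (-3, -3), (-2, -3), (-1, -3)])
Fold: move[2]->D => DDDLLDRR (positions: [(0, 0), (0, -1), (0, -2), (0, -3), (-1, -3), (-2, -3), (-2, -4), (-1, -4), (0, -4)])

Answer: (0,0) (0,-1) (0,-2) (0,-3) (-1,-3) (-2,-3) (-2,-4) (-1,-4) (0,-4)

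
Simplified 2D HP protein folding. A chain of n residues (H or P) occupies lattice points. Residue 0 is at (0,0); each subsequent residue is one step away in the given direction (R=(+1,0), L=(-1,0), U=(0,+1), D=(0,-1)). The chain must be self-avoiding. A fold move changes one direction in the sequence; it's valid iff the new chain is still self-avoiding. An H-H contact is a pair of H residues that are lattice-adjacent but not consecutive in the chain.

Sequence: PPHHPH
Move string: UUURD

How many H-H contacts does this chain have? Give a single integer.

Answer: 1

Derivation:
Positions: [(0, 0), (0, 1), (0, 2), (0, 3), (1, 3), (1, 2)]
H-H contact: residue 2 @(0,2) - residue 5 @(1, 2)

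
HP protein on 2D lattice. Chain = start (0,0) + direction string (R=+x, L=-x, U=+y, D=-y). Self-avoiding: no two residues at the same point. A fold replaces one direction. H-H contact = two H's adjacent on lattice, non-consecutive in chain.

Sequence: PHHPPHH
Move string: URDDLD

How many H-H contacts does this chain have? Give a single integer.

Answer: 0

Derivation:
Positions: [(0, 0), (0, 1), (1, 1), (1, 0), (1, -1), (0, -1), (0, -2)]
No H-H contacts found.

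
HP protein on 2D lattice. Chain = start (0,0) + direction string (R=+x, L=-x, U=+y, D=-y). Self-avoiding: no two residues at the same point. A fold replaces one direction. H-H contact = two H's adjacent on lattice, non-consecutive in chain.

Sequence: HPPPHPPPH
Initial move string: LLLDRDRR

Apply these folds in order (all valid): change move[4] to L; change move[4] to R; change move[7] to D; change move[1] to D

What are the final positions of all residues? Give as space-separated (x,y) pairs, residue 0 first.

Initial moves: LLLDRDRR
Fold: move[4]->L => LLLDLDRR (positions: [(0, 0), (-1, 0), (-2, 0), (-3, 0), (-3, -1), (-4, -1), (-4, -2), (-3, -2), (-2, -2)])
Fold: move[4]->R => LLLDRDRR (positions: [(0, 0), (-1, 0), (-2, 0), (-3, 0), (-3, -1), (-2, -1), (-2, -2), (-1, -2), (0, -2)])
Fold: move[7]->D => LLLDRDRD (positions: [(0, 0), (-1, 0), (-2, 0), (-3, 0), (-3, -1), (-2, -1), (-2, -2), (-1, -2), (-1, -3)])
Fold: move[1]->D => LDLDRDRD (positions: [(0, 0), (-1, 0), (-1, -1), (-2, -1), (-2, -2), (-1, -2), (-1, -3), (0, -3), (0, -4)])

Answer: (0,0) (-1,0) (-1,-1) (-2,-1) (-2,-2) (-1,-2) (-1,-3) (0,-3) (0,-4)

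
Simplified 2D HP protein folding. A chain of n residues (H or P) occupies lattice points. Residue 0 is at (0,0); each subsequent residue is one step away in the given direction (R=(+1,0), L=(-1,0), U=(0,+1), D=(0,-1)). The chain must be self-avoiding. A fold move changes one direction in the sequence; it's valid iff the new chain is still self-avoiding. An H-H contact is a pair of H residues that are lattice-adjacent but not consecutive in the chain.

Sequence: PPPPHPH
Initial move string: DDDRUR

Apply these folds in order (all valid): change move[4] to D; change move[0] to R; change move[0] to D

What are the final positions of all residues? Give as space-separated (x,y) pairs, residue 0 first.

Initial moves: DDDRUR
Fold: move[4]->D => DDDRDR (positions: [(0, 0), (0, -1), (0, -2), (0, -3), (1, -3), (1, -4), (2, -4)])
Fold: move[0]->R => RDDRDR (positions: [(0, 0), (1, 0), (1, -1), (1, -2), (2, -2), (2, -3), (3, -3)])
Fold: move[0]->D => DDDRDR (positions: [(0, 0), (0, -1), (0, -2), (0, -3), (1, -3), (1, -4), (2, -4)])

Answer: (0,0) (0,-1) (0,-2) (0,-3) (1,-3) (1,-4) (2,-4)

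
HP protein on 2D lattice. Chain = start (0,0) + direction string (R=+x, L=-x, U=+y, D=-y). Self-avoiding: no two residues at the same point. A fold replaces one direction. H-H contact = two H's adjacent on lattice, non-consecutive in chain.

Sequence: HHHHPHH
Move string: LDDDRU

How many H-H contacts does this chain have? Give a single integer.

Answer: 1

Derivation:
Positions: [(0, 0), (-1, 0), (-1, -1), (-1, -2), (-1, -3), (0, -3), (0, -2)]
H-H contact: residue 3 @(-1,-2) - residue 6 @(0, -2)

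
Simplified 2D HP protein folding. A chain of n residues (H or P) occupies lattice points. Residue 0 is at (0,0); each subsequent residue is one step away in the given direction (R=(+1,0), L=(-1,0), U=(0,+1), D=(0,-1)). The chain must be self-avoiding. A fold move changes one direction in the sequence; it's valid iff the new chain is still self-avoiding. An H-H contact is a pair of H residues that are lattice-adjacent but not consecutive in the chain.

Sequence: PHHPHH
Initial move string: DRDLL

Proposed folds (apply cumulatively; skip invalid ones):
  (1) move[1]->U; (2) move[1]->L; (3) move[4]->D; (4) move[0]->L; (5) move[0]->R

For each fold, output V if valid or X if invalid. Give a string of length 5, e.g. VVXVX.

Answer: XVVVX

Derivation:
Initial: DRDLL -> [(0, 0), (0, -1), (1, -1), (1, -2), (0, -2), (-1, -2)]
Fold 1: move[1]->U => DUDLL INVALID (collision), skipped
Fold 2: move[1]->L => DLDLL VALID
Fold 3: move[4]->D => DLDLD VALID
Fold 4: move[0]->L => LLDLD VALID
Fold 5: move[0]->R => RLDLD INVALID (collision), skipped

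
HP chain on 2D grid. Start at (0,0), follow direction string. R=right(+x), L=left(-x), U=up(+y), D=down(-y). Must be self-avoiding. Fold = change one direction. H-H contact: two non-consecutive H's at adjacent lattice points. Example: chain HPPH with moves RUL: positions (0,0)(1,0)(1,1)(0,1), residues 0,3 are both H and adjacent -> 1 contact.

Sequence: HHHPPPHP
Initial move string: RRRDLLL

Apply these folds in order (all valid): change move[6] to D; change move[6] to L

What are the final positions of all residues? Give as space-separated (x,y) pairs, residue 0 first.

Answer: (0,0) (1,0) (2,0) (3,0) (3,-1) (2,-1) (1,-1) (0,-1)

Derivation:
Initial moves: RRRDLLL
Fold: move[6]->D => RRRDLLD (positions: [(0, 0), (1, 0), (2, 0), (3, 0), (3, -1), (2, -1), (1, -1), (1, -2)])
Fold: move[6]->L => RRRDLLL (positions: [(0, 0), (1, 0), (2, 0), (3, 0), (3, -1), (2, -1), (1, -1), (0, -1)])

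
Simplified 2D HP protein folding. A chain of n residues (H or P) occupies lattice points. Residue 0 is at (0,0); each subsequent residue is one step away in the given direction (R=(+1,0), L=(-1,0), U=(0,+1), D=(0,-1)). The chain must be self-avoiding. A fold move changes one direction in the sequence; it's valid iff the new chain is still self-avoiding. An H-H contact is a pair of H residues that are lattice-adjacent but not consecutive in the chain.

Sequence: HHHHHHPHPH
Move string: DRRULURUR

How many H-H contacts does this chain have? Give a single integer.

Positions: [(0, 0), (0, -1), (1, -1), (2, -1), (2, 0), (1, 0), (1, 1), (2, 1), (2, 2), (3, 2)]
H-H contact: residue 0 @(0,0) - residue 5 @(1, 0)
H-H contact: residue 2 @(1,-1) - residue 5 @(1, 0)
H-H contact: residue 4 @(2,0) - residue 7 @(2, 1)

Answer: 3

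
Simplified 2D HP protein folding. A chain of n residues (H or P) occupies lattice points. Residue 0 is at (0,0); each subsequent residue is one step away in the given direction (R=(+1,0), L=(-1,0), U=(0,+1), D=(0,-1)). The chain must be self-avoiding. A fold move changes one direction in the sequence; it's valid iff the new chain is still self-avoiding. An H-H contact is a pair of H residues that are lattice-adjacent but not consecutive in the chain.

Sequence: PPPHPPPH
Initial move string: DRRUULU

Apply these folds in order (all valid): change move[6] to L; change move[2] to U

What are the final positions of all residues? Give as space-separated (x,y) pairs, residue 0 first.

Answer: (0,0) (0,-1) (1,-1) (1,0) (1,1) (1,2) (0,2) (-1,2)

Derivation:
Initial moves: DRRUULU
Fold: move[6]->L => DRRUULL (positions: [(0, 0), (0, -1), (1, -1), (2, -1), (2, 0), (2, 1), (1, 1), (0, 1)])
Fold: move[2]->U => DRUUULL (positions: [(0, 0), (0, -1), (1, -1), (1, 0), (1, 1), (1, 2), (0, 2), (-1, 2)])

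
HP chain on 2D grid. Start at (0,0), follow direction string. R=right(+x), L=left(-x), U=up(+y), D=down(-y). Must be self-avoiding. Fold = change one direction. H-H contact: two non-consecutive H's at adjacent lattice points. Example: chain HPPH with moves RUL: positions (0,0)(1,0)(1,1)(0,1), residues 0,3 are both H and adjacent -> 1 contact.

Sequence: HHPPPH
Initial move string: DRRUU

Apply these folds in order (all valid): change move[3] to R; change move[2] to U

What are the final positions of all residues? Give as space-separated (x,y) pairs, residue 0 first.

Answer: (0,0) (0,-1) (1,-1) (1,0) (2,0) (2,1)

Derivation:
Initial moves: DRRUU
Fold: move[3]->R => DRRRU (positions: [(0, 0), (0, -1), (1, -1), (2, -1), (3, -1), (3, 0)])
Fold: move[2]->U => DRURU (positions: [(0, 0), (0, -1), (1, -1), (1, 0), (2, 0), (2, 1)])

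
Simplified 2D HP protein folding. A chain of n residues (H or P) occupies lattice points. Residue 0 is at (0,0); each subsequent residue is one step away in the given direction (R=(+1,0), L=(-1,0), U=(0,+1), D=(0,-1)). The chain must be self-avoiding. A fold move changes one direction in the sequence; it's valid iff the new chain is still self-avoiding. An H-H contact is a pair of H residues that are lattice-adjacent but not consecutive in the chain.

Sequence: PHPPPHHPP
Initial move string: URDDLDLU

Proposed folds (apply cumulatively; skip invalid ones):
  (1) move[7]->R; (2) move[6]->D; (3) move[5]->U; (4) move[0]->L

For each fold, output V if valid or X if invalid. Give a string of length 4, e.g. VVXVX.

Initial: URDDLDLU -> [(0, 0), (0, 1), (1, 1), (1, 0), (1, -1), (0, -1), (0, -2), (-1, -2), (-1, -1)]
Fold 1: move[7]->R => URDDLDLR INVALID (collision), skipped
Fold 2: move[6]->D => URDDLDDU INVALID (collision), skipped
Fold 3: move[5]->U => URDDLULU INVALID (collision), skipped
Fold 4: move[0]->L => LRDDLDLU INVALID (collision), skipped

Answer: XXXX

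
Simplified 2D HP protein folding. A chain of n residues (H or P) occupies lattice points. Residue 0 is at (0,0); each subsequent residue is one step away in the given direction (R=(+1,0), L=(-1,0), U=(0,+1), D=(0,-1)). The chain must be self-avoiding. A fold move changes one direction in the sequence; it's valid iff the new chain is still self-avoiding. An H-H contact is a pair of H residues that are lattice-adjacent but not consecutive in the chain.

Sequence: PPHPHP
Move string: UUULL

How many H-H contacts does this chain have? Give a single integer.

Positions: [(0, 0), (0, 1), (0, 2), (0, 3), (-1, 3), (-2, 3)]
No H-H contacts found.

Answer: 0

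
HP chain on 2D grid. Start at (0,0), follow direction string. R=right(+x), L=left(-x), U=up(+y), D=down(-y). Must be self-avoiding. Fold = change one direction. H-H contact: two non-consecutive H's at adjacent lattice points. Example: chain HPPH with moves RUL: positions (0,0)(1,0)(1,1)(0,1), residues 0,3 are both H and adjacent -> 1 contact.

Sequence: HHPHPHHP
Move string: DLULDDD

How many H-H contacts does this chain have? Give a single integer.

Answer: 1

Derivation:
Positions: [(0, 0), (0, -1), (-1, -1), (-1, 0), (-2, 0), (-2, -1), (-2, -2), (-2, -3)]
H-H contact: residue 0 @(0,0) - residue 3 @(-1, 0)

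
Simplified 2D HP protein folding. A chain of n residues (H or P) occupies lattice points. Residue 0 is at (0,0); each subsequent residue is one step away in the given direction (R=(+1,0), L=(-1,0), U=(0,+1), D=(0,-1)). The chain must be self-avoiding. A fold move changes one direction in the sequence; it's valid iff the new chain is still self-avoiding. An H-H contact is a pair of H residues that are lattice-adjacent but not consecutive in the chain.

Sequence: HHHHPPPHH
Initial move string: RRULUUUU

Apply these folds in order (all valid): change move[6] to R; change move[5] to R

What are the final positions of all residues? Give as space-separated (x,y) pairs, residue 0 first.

Answer: (0,0) (1,0) (2,0) (2,1) (1,1) (1,2) (2,2) (3,2) (3,3)

Derivation:
Initial moves: RRULUUUU
Fold: move[6]->R => RRULUURU (positions: [(0, 0), (1, 0), (2, 0), (2, 1), (1, 1), (1, 2), (1, 3), (2, 3), (2, 4)])
Fold: move[5]->R => RRULURRU (positions: [(0, 0), (1, 0), (2, 0), (2, 1), (1, 1), (1, 2), (2, 2), (3, 2), (3, 3)])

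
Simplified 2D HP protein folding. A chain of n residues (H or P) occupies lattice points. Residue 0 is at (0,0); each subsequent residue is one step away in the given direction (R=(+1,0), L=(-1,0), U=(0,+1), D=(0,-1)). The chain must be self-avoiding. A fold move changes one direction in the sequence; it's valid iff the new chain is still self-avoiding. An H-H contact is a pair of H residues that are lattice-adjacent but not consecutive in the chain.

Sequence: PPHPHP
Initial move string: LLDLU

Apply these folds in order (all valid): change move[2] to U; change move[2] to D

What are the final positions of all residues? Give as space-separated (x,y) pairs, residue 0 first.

Initial moves: LLDLU
Fold: move[2]->U => LLULU (positions: [(0, 0), (-1, 0), (-2, 0), (-2, 1), (-3, 1), (-3, 2)])
Fold: move[2]->D => LLDLU (positions: [(0, 0), (-1, 0), (-2, 0), (-2, -1), (-3, -1), (-3, 0)])

Answer: (0,0) (-1,0) (-2,0) (-2,-1) (-3,-1) (-3,0)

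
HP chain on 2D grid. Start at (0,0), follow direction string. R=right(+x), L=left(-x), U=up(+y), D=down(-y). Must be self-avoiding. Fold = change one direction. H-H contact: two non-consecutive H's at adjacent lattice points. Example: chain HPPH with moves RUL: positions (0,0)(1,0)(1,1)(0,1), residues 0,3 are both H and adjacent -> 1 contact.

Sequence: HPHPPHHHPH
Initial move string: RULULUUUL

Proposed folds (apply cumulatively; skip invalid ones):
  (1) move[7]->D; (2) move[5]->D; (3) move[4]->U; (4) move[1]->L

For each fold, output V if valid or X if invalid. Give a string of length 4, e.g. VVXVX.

Initial: RULULUUUL -> [(0, 0), (1, 0), (1, 1), (0, 1), (0, 2), (-1, 2), (-1, 3), (-1, 4), (-1, 5), (-2, 5)]
Fold 1: move[7]->D => RULULUUDL INVALID (collision), skipped
Fold 2: move[5]->D => RULULDUUL INVALID (collision), skipped
Fold 3: move[4]->U => RULUUUUUL VALID
Fold 4: move[1]->L => RLLUUUUUL INVALID (collision), skipped

Answer: XXVX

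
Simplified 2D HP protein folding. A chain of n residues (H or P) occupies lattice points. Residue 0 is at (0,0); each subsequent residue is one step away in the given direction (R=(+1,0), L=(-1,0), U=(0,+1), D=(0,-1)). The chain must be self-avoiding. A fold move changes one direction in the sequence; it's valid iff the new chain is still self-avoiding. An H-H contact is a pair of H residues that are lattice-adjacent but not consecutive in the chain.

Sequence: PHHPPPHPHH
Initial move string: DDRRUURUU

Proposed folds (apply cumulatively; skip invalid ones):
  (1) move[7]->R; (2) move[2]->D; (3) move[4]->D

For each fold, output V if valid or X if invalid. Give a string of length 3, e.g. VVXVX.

Initial: DDRRUURUU -> [(0, 0), (0, -1), (0, -2), (1, -2), (2, -2), (2, -1), (2, 0), (3, 0), (3, 1), (3, 2)]
Fold 1: move[7]->R => DDRRUURRU VALID
Fold 2: move[2]->D => DDDRUURRU VALID
Fold 3: move[4]->D => DDDRDURRU INVALID (collision), skipped

Answer: VVX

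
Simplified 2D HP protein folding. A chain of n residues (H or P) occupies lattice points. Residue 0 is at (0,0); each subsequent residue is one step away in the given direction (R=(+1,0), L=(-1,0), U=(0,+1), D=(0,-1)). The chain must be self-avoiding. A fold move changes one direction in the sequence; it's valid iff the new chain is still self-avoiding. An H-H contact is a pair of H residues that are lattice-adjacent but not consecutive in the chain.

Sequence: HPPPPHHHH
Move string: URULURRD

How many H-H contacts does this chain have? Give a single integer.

Positions: [(0, 0), (0, 1), (1, 1), (1, 2), (0, 2), (0, 3), (1, 3), (2, 3), (2, 2)]
No H-H contacts found.

Answer: 0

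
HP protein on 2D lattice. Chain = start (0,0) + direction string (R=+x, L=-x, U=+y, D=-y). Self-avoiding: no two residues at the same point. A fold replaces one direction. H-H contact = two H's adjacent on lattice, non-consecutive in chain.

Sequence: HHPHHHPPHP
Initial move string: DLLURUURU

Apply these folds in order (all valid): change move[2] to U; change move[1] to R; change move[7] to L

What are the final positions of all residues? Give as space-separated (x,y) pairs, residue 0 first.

Initial moves: DLLURUURU
Fold: move[2]->U => DLUURUURU (positions: [(0, 0), (0, -1), (-1, -1), (-1, 0), (-1, 1), (0, 1), (0, 2), (0, 3), (1, 3), (1, 4)])
Fold: move[1]->R => DRUURUURU (positions: [(0, 0), (0, -1), (1, -1), (1, 0), (1, 1), (2, 1), (2, 2), (2, 3), (3, 3), (3, 4)])
Fold: move[7]->L => DRUURUULU (positions: [(0, 0), (0, -1), (1, -1), (1, 0), (1, 1), (2, 1), (2, 2), (2, 3), (1, 3), (1, 4)])

Answer: (0,0) (0,-1) (1,-1) (1,0) (1,1) (2,1) (2,2) (2,3) (1,3) (1,4)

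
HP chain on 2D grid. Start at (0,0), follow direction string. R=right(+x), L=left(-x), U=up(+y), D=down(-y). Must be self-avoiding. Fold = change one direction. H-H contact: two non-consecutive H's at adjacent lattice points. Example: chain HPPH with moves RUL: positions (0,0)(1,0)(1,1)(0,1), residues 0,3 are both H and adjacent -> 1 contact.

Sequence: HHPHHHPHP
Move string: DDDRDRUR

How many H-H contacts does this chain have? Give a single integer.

Positions: [(0, 0), (0, -1), (0, -2), (0, -3), (1, -3), (1, -4), (2, -4), (2, -3), (3, -3)]
H-H contact: residue 4 @(1,-3) - residue 7 @(2, -3)

Answer: 1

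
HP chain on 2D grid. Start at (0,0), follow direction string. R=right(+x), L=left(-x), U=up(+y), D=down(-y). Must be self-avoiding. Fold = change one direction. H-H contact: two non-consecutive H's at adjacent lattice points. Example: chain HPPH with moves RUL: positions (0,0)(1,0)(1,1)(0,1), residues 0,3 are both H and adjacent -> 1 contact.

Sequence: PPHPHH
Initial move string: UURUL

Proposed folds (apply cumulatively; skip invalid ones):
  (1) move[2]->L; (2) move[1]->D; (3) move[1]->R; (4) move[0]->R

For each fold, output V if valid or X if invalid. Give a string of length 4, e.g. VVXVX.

Answer: VXXV

Derivation:
Initial: UURUL -> [(0, 0), (0, 1), (0, 2), (1, 2), (1, 3), (0, 3)]
Fold 1: move[2]->L => UULUL VALID
Fold 2: move[1]->D => UDLUL INVALID (collision), skipped
Fold 3: move[1]->R => URLUL INVALID (collision), skipped
Fold 4: move[0]->R => RULUL VALID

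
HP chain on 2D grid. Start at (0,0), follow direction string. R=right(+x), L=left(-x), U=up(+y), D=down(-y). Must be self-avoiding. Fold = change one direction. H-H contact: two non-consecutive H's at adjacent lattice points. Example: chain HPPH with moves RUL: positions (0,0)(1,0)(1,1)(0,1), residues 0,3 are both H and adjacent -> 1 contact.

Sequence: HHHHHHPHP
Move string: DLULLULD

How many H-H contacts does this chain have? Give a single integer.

Answer: 1

Derivation:
Positions: [(0, 0), (0, -1), (-1, -1), (-1, 0), (-2, 0), (-3, 0), (-3, 1), (-4, 1), (-4, 0)]
H-H contact: residue 0 @(0,0) - residue 3 @(-1, 0)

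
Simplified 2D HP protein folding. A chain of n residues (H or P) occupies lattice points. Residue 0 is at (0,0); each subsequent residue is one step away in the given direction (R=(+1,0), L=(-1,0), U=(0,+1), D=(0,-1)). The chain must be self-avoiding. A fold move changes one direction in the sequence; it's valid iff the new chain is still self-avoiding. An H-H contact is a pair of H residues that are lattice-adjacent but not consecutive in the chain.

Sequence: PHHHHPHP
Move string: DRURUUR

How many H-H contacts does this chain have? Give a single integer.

Positions: [(0, 0), (0, -1), (1, -1), (1, 0), (2, 0), (2, 1), (2, 2), (3, 2)]
No H-H contacts found.

Answer: 0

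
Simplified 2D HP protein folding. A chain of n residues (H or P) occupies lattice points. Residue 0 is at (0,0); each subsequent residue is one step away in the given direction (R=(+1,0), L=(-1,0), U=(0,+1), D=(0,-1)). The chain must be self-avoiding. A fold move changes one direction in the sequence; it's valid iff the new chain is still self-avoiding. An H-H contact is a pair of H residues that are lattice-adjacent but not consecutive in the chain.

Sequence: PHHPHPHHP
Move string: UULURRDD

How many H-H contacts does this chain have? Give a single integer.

Positions: [(0, 0), (0, 1), (0, 2), (-1, 2), (-1, 3), (0, 3), (1, 3), (1, 2), (1, 1)]
H-H contact: residue 2 @(0,2) - residue 7 @(1, 2)

Answer: 1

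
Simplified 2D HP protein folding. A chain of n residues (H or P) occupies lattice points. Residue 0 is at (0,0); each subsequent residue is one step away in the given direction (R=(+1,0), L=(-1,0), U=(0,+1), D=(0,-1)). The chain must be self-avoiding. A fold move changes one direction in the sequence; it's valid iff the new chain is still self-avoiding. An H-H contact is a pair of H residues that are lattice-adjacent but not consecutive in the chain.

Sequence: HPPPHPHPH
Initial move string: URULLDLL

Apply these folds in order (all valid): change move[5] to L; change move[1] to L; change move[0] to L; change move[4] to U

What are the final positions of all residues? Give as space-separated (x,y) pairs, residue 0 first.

Answer: (0,0) (-1,0) (-2,0) (-2,1) (-3,1) (-3,2) (-4,2) (-5,2) (-6,2)

Derivation:
Initial moves: URULLDLL
Fold: move[5]->L => URULLLLL (positions: [(0, 0), (0, 1), (1, 1), (1, 2), (0, 2), (-1, 2), (-2, 2), (-3, 2), (-4, 2)])
Fold: move[1]->L => ULULLLLL (positions: [(0, 0), (0, 1), (-1, 1), (-1, 2), (-2, 2), (-3, 2), (-4, 2), (-5, 2), (-6, 2)])
Fold: move[0]->L => LLULLLLL (positions: [(0, 0), (-1, 0), (-2, 0), (-2, 1), (-3, 1), (-4, 1), (-5, 1), (-6, 1), (-7, 1)])
Fold: move[4]->U => LLULULLL (positions: [(0, 0), (-1, 0), (-2, 0), (-2, 1), (-3, 1), (-3, 2), (-4, 2), (-5, 2), (-6, 2)])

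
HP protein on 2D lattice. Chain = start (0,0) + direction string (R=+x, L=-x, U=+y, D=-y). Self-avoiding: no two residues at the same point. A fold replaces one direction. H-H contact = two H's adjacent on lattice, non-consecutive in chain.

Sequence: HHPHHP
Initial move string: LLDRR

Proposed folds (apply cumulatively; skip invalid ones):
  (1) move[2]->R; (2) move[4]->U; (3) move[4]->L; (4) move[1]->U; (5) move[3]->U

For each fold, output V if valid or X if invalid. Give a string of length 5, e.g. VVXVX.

Answer: XXXXX

Derivation:
Initial: LLDRR -> [(0, 0), (-1, 0), (-2, 0), (-2, -1), (-1, -1), (0, -1)]
Fold 1: move[2]->R => LLRRR INVALID (collision), skipped
Fold 2: move[4]->U => LLDRU INVALID (collision), skipped
Fold 3: move[4]->L => LLDRL INVALID (collision), skipped
Fold 4: move[1]->U => LUDRR INVALID (collision), skipped
Fold 5: move[3]->U => LLDUR INVALID (collision), skipped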